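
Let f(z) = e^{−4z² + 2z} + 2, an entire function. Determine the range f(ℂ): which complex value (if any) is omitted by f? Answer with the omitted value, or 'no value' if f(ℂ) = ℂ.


Little Picard bounds the complement of f(ℂ) to at most one point.
The exponent g(z) = −4z² + 2z is a nonconstant polynomial, hence surjective onto ℂ. So e^{g(z)} takes every value in {e^w : w ∈ ℂ} = ℂ ∖ {0}. Adding 2 shifts the range to ℂ ∖ {2}. f omits exactly 2.

Omitted value: 2.


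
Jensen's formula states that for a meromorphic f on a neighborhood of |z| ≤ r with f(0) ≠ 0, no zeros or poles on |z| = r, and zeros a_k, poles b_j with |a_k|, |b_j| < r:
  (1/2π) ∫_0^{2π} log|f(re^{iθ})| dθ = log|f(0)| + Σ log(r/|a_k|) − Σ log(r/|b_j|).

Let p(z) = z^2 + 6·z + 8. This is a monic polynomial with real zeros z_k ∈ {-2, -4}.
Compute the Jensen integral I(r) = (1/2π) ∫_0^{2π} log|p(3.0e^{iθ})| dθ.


Zeros: -4, -2; r = 3.0.
Inside |z| < r: -2. Outside (|z| ≥ r): -4.
p(0) = 8, so log|p(0)| = log(8) = 2.0794.
Apply Jensen: I(r) = log|p(0)| + Σ_k log(r/|z_k|), summed over zeros inside |z| < r.
  log(r/|z_k|) for z_k = -2: log(3.0/2) = 0.4055
  Outside zeros (-4) contribute nothing to the Jensen sum.
Sum over inside zeros: 0.4055.
I(r) = log|p(0)| + (inside sum) = 2.0794 + 0.4055 = 2.4849.
Note: since some zeros are outside |z| ≤ r, the simplified n·log(r) form does NOT apply — only the inside zeros contribute.

I(r) ≈ 2.4849.


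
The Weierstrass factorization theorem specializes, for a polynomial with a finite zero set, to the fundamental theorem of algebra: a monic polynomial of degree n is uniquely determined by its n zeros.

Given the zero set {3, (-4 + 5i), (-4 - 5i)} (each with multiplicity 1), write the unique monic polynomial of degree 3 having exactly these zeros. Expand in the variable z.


The polynomial is p(z) = ∏_{α ∈ S} (z − α), where S = {3, (-4 + 5i), (-4 - 5i)}.
Expanding the product yields: p(z) = z^3 + 5·z^2 + 17·z -123.
Note conjugate pairs combine to real quadratics: (z − (-4+5i))(z − (-4−5i)) = z² + 8z + 41.
The resulting polynomial has degree 3 and real coefficients as required.

p(z) = z^3 + 5·z^2 + 17·z -123.


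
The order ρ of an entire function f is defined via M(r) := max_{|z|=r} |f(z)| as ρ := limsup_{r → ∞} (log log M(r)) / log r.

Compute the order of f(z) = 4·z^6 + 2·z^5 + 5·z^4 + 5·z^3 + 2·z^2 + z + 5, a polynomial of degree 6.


|f(z)| ≤ Σ|c_k|·r^k = O(r^6) as r → ∞. Polynomial growth is O(e^{r^ε}) for every ε > 0 (since r^6/e^{r^ε} → 0), so ρ ≤ ε for all ε > 0, i.e. ρ = 0. Every nonconstant polynomial has order 0.
Therefore ρ = 0.

Order ρ = 0.


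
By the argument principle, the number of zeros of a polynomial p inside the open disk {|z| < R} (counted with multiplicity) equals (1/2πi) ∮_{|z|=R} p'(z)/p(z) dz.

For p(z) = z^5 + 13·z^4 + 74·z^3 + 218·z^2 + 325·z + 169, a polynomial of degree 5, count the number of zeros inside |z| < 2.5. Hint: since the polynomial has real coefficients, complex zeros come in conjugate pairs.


The zeros of p are: -1, (-3 + 2i), (-3 - 2i), (-3 + 2i), (-3 - 2i).
Their magnitudes are: 1, 3.606, 3.606, 3.606, 3.606.
Zeros with |z| < R = 2.5: -1.
Count = 1.
By the argument principle, (1/2πi) ∮_{|z|=R} p'(z)/p(z) dz equals exactly this count.

Number of zeros inside |z| < 2.5: 1.


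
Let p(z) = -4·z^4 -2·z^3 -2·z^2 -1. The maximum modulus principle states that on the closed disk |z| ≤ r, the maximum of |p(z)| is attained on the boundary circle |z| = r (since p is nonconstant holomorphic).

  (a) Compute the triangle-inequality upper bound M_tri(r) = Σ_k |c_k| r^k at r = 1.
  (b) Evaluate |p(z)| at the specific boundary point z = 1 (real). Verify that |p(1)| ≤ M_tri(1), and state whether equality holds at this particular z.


Coefficients: c_0 = -1, c_1 = 0, c_2 = -2, c_3 = -2, c_4 = -4. Radius r = 1.
Part (a). Triangle bound: M_tri(r) = Σ_k |c_k| r^k
  = |-1|·1^0 + |0|·1^1 + |-2|·1^2 + |-2|·1^3 + |-4|·1^4
  = 1 + 0 + 2 + 2 + 4 = 9.
This bounds M(r) := max_{|z|=r} |p(z)| from above; equality holds iff all terms c_k z^k can be made to align in phase at a single z on |z|=r.
Part (b). At z = 1 (real, on the circle |z| = r):
  p(1) = (-1)·1^0 + (0)·1^1 + (-2)·1^2 + (-2)·1^3 + (-4)·1^4 = -9.
  |p(1)| = 9.
Since all nonzero coefficients share the same sign, |p(1)| = 9 = M_tri(1); the triangle bound is attained at z = 1, so in fact M(r) = 9.

M_tri(1) = 9; |p(1)| = 9; equality at z=1: yes.


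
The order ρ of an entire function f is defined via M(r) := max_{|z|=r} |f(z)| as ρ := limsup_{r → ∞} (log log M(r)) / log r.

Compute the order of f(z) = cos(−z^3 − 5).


Write cos(w) = (e^{iw} ± e^{−iw})/(2 or 2i), so |cos(w)| ≤ e^{|w|}. With w = −z^3 − 5, |w| ≤ 1r^3 + 5 on |z|=r, giving M(r) ≤ e^{1r^3 + 5} and ρ ≤ 3. For the lower bound, choose z on |z|=r with -1z^3 purely imaginary of modulus 1r^3; then |cos(−z^3 − 5)| grows like e^{1r^3}/2, so ρ ≥ 3. Hence ρ = 3.
Therefore ρ = 3.

Order ρ = 3.


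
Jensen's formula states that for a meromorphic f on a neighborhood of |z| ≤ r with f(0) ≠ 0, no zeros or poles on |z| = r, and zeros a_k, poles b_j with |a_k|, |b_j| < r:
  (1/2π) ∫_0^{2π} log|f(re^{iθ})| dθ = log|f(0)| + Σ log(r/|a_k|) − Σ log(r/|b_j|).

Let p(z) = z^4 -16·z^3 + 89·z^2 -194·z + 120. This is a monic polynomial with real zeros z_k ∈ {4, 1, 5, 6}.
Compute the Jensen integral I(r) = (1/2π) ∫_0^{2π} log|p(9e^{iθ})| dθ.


Zeros: 1, 4, 5, 6; r = 9.
Inside |z| < r: 1, 4, 5, 6. Outside (|z| ≥ r): ∅.
p(0) = 120, so log|p(0)| = log(120) = 4.7875.
Apply Jensen: I(r) = log|p(0)| + Σ_k log(r/|z_k|), summed over zeros inside |z| < r.
  log(r/|z_k|) for z_k = 4: log(9/4) = 0.8109
  log(r/|z_k|) for z_k = 1: log(9/1) = 2.1972
  log(r/|z_k|) for z_k = 5: log(9/5) = 0.5878
  log(r/|z_k|) for z_k = 6: log(9/6) = 0.4055
Sum over inside zeros: 4.0014.
I(r) = log|p(0)| + (inside sum) = 4.7875 + 4.0014 = 8.7889.
Closed form (all zeros inside, monic): I(r) = n·log(r) = 4·log(9) = 8.7889. ✓

I(r) ≈ 8.7889.


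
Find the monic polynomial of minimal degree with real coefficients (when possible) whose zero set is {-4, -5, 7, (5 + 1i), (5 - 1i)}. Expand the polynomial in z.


The polynomial is p(z) = ∏_{α ∈ S} (z − α), where S = {-4, -5, 7, (5 + 1i), (5 - 1i)}.
Expanding the product yields: p(z) = z^5 -8·z^4 -37·z^3 + 342·z^2 + 282·z -3640.
Note conjugate pairs combine to real quadratics: (z − (5+1i))(z − (5−1i)) = z² − 10z + 26.
The resulting polynomial has degree 5 and real coefficients as required.

p(z) = z^5 -8·z^4 -37·z^3 + 342·z^2 + 282·z -3640.


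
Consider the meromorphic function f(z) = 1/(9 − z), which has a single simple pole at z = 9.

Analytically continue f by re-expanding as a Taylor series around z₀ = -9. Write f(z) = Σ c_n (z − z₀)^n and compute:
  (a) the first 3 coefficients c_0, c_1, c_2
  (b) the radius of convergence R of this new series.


Let w = z − z₀, so z = z₀ + w.
Then 9 − z = 9 − (z₀ + w) = (9 − z₀) − w = 18 − w.
f(z) = 1/(18 − w) = (1/(18)) · 1/(1 − w/(18)) = Σ_{n≥0} w^n / (18)^(n+1).
So c_n = 1/(18)^(n+1):
  c_0 = 1/(18)^1 = 1/18.
  c_1 = 1/(18)^2 = 1/324.
  c_2 = 1/(18)^3 = 1/5832.
The series is valid for |w/d| < 1, i.e. |z − z₀| < |d|.
Radius of convergence: R = |9 − z₀| = |18| = 18 (distance from z₀ to the singularity z = 9).

c_0 = 1/18, c_1 = 1/324, c_2 = 1/5832; R = 18.


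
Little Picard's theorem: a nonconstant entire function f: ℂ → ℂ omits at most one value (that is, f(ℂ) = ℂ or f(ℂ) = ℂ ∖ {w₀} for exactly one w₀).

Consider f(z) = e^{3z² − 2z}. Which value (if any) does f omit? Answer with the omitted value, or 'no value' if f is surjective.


Little Picard bounds the complement of f(ℂ) to at most one point.
The exponent g(z) = 3z² − 2z is a nonconstant polynomial, hence surjective onto ℂ. So e^{g(z)} takes every value in {e^w : w ∈ ℂ} = ℂ ∖ {0}. Adding 0 shifts the range to ℂ ∖ {0}. f omits exactly 0.

Omitted value: 0.


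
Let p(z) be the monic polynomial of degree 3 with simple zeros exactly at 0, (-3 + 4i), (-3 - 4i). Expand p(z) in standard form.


The polynomial is p(z) = ∏_{α ∈ S} (z − α), where S = {0, (-3 + 4i), (-3 - 4i)}.
Expanding the product yields: p(z) = z^3 + 6·z^2 + 25·z.
Note conjugate pairs combine to real quadratics: (z − (-3+4i))(z − (-3−4i)) = z² + 6z + 25.
The resulting polynomial has degree 3 and real coefficients as required.

p(z) = z^3 + 6·z^2 + 25·z.


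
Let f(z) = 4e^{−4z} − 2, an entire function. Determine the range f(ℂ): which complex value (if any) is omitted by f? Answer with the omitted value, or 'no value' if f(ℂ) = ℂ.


Little Picard bounds the complement of f(ℂ) to at most one point.
e^{−4z} is never zero on ℂ, so 4·e^{−4z} takes every value in ℂ ∖ {0}. Adding -2 shifts the range to ℂ ∖ {-2}. Thus f omits exactly the value -2.

Omitted value: -2.


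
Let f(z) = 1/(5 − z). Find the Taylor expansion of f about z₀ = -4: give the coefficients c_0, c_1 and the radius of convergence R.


Let w = z − z₀, so z = z₀ + w.
Then 5 − z = 5 − (z₀ + w) = (5 − z₀) − w = 9 − w.
f(z) = 1/(9 − w) = (1/(9)) · 1/(1 − w/(9)) = Σ_{n≥0} w^n / (9)^(n+1).
So c_n = 1/(9)^(n+1):
  c_0 = 1/(9)^1 = 1/9.
  c_1 = 1/(9)^2 = 1/81.
The series is valid for |w/d| < 1, i.e. |z − z₀| < |d|.
Radius of convergence: R = |5 − z₀| = |9| = 9 (distance from z₀ to the singularity z = 5).

c_0 = 1/9, c_1 = 1/81; R = 9.


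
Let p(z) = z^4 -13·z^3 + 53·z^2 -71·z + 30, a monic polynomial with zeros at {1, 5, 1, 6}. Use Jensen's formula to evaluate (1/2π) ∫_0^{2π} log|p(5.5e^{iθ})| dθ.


Zeros: 1, 1, 5, 6; r = 5.5.
Inside |z| < r: 1, 1, 5. Outside (|z| ≥ r): 6.
p(0) = 30, so log|p(0)| = log(30) = 3.4012.
Apply Jensen: I(r) = log|p(0)| + Σ_k log(r/|z_k|), summed over zeros inside |z| < r.
  log(r/|z_k|) for z_k = 1: log(5.5/1) = 1.7047
  log(r/|z_k|) for z_k = 5: log(5.5/5) = 0.0953
  log(r/|z_k|) for z_k = 1: log(5.5/1) = 1.7047
  Outside zeros (6) contribute nothing to the Jensen sum.
Sum over inside zeros: 3.5048.
I(r) = log|p(0)| + (inside sum) = 3.4012 + 3.5048 = 6.9060.
Note: since some zeros are outside |z| ≤ r, the simplified n·log(r) form does NOT apply — only the inside zeros contribute.

I(r) ≈ 6.9060.


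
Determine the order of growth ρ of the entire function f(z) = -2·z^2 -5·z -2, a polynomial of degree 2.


|f(z)| ≤ Σ|c_k|·r^k = O(r^2) as r → ∞. Polynomial growth is O(e^{r^ε}) for every ε > 0 (since r^2/e^{r^ε} → 0), so ρ ≤ ε for all ε > 0, i.e. ρ = 0. Every nonconstant polynomial has order 0.
Therefore ρ = 0.

Order ρ = 0.


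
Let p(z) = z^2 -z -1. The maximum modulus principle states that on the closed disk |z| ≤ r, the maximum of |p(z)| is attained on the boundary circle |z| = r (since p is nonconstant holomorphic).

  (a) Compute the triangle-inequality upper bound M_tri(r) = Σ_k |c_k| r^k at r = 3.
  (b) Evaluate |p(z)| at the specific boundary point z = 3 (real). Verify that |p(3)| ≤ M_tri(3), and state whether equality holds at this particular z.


Coefficients: c_0 = -1, c_1 = -1, c_2 = 1. Radius r = 3.
Part (a). Triangle bound: M_tri(r) = Σ_k |c_k| r^k
  = |-1|·3^0 + |-1|·3^1 + |1|·3^2
  = 1 + 3 + 9 = 13.
This bounds M(r) := max_{|z|=r} |p(z)| from above; equality holds iff all terms c_k z^k can be made to align in phase at a single z on |z|=r.
Part (b). At z = 3 (real, on the circle |z| = r):
  p(3) = (-1)·3^0 + (-1)·3^1 + (1)·3^2 = 5.
  |p(3)| = 5.
Check: |p(3)| = 5 ≤ 13 = M_tri(3). ✓ Equality does not hold at z = 3 (the coefficients have mixed signs, so the terms do not all align in phase there).

M_tri(3) = 13; |p(3)| = 5; equality at z=3: no.


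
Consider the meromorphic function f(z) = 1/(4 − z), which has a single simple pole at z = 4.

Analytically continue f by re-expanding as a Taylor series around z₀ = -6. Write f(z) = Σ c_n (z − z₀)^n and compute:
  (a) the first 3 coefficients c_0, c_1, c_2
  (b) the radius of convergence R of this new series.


Let w = z − z₀, so z = z₀ + w.
Then 4 − z = 4 − (z₀ + w) = (4 − z₀) − w = 10 − w.
f(z) = 1/(10 − w) = (1/(10)) · 1/(1 − w/(10)) = Σ_{n≥0} w^n / (10)^(n+1).
So c_n = 1/(10)^(n+1):
  c_0 = 1/(10)^1 = 1/10.
  c_1 = 1/(10)^2 = 1/100.
  c_2 = 1/(10)^3 = 1/1000.
The series is valid for |w/d| < 1, i.e. |z − z₀| < |d|.
Radius of convergence: R = |4 − z₀| = |10| = 10 (distance from z₀ to the singularity z = 4).

c_0 = 1/10, c_1 = 1/100, c_2 = 1/1000; R = 10.


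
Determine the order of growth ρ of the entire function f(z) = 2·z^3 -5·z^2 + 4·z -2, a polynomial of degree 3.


|f(z)| ≤ Σ|c_k|·r^k = O(r^3) as r → ∞. Polynomial growth is O(e^{r^ε}) for every ε > 0 (since r^3/e^{r^ε} → 0), so ρ ≤ ε for all ε > 0, i.e. ρ = 0. Every nonconstant polynomial has order 0.
Therefore ρ = 0.

Order ρ = 0.


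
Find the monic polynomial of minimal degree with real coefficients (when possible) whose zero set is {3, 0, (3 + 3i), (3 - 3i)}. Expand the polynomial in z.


The polynomial is p(z) = ∏_{α ∈ S} (z − α), where S = {3, 0, (3 + 3i), (3 - 3i)}.
Expanding the product yields: p(z) = z^4 -9·z^3 + 36·z^2 -54·z.
Note conjugate pairs combine to real quadratics: (z − (3+3i))(z − (3−3i)) = z² − 6z + 18.
The resulting polynomial has degree 4 and real coefficients as required.

p(z) = z^4 -9·z^3 + 36·z^2 -54·z.


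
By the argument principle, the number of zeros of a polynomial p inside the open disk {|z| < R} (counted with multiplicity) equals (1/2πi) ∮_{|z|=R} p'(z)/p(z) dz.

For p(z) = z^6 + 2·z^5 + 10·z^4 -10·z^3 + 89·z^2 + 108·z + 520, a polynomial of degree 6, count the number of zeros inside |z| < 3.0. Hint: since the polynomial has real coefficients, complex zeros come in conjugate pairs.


The zeros of p are: (2 + 2i), (2 - 2i), (-2 + 3i), (-2 - 3i), (-1 + 2i), (-1 - 2i).
Their magnitudes are: 2.828, 2.828, 3.606, 3.606, 2.236, 2.236.
Zeros with |z| < R = 3.0: (2 + 2i), (2 - 2i), (-1 + 2i), (-1 - 2i).
Count = 4.
By the argument principle, (1/2πi) ∮_{|z|=R} p'(z)/p(z) dz equals exactly this count.

Number of zeros inside |z| < 3.0: 4.


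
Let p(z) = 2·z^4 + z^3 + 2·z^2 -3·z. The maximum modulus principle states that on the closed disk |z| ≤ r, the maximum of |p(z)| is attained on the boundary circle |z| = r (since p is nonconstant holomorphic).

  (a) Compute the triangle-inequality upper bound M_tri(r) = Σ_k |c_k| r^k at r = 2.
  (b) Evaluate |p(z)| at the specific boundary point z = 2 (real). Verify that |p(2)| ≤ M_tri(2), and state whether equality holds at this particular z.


Coefficients: c_0 = 0, c_1 = -3, c_2 = 2, c_3 = 1, c_4 = 2. Radius r = 2.
Part (a). Triangle bound: M_tri(r) = Σ_k |c_k| r^k
  = |0|·2^0 + |-3|·2^1 + |2|·2^2 + |1|·2^3 + |2|·2^4
  = 0 + 6 + 8 + 8 + 32 = 54.
This bounds M(r) := max_{|z|=r} |p(z)| from above; equality holds iff all terms c_k z^k can be made to align in phase at a single z on |z|=r.
Part (b). At z = 2 (real, on the circle |z| = r):
  p(2) = (0)·2^0 + (-3)·2^1 + (2)·2^2 + (1)·2^3 + (2)·2^4 = 42.
  |p(2)| = 42.
Check: |p(2)| = 42 ≤ 54 = M_tri(2). ✓ Equality does not hold at z = 2 (the coefficients have mixed signs, so the terms do not all align in phase there).

M_tri(2) = 54; |p(2)| = 42; equality at z=2: no.


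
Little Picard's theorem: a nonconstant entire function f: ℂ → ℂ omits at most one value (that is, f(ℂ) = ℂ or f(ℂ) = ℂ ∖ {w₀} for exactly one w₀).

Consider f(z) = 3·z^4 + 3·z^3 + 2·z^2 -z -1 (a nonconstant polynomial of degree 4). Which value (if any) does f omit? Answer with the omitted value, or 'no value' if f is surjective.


Little Picard bounds the complement of f(ℂ) to at most one point.
For every w ∈ ℂ, the equation p(z) − w = 0 is a nonconstant polynomial in z and hence has at least one root by the fundamental theorem of algebra. So p is surjective onto ℂ, omitting no value.

Omitted value: no value.


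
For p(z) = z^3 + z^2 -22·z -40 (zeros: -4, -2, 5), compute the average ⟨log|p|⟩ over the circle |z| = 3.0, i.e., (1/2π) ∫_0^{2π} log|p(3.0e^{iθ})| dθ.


Zeros: -4, -2, 5; r = 3.0.
Inside |z| < r: -2. Outside (|z| ≥ r): -4, 5.
p(0) = -40, so log|p(0)| = log(40) = 3.6889.
Apply Jensen: I(r) = log|p(0)| + Σ_k log(r/|z_k|), summed over zeros inside |z| < r.
  log(r/|z_k|) for z_k = -2: log(3.0/2) = 0.4055
  Outside zeros (-4, 5) contribute nothing to the Jensen sum.
Sum over inside zeros: 0.4055.
I(r) = log|p(0)| + (inside sum) = 3.6889 + 0.4055 = 4.0943.
Note: since some zeros are outside |z| ≤ r, the simplified n·log(r) form does NOT apply — only the inside zeros contribute.

I(r) ≈ 4.0943.


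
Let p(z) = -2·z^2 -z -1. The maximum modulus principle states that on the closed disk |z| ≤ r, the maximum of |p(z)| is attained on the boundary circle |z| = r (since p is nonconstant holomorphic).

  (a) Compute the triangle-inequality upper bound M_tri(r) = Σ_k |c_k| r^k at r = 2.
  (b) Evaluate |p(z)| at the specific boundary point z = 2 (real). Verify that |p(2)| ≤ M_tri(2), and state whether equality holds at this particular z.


Coefficients: c_0 = -1, c_1 = -1, c_2 = -2. Radius r = 2.
Part (a). Triangle bound: M_tri(r) = Σ_k |c_k| r^k
  = |-1|·2^0 + |-1|·2^1 + |-2|·2^2
  = 1 + 2 + 8 = 11.
This bounds M(r) := max_{|z|=r} |p(z)| from above; equality holds iff all terms c_k z^k can be made to align in phase at a single z on |z|=r.
Part (b). At z = 2 (real, on the circle |z| = r):
  p(2) = (-1)·2^0 + (-1)·2^1 + (-2)·2^2 = -11.
  |p(2)| = 11.
Since all nonzero coefficients share the same sign, |p(2)| = 11 = M_tri(2); the triangle bound is attained at z = 2, so in fact M(r) = 11.

M_tri(2) = 11; |p(2)| = 11; equality at z=2: yes.


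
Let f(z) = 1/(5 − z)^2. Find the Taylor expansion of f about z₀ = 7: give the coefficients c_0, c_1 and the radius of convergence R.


Let w = z − z₀, so z = z₀ + w.
Then 5 − z = 5 − (z₀ + w) = (5 − z₀) − w = -2 − w.
f(z) = 1/(-2 − w)^2 = (1/(-2)^2) · (1 − w/(-2))^{−2}.
By the binomial series (1−u)^{−2} = Σ_{n≥0} C(n+1, 1) u^n for |u|<1, with u = w/(-2):
  c_n = C(n+1, 1) / (-2)^(n+2).
  c_0 = 1/(-2)^2 = 1/4.
  c_1 = 2/(-2)^3 = -1/4.
The series is valid for |w/d| < 1, i.e. |z − z₀| < |d|.
Radius of convergence: R = |5 − z₀| = |-2| = 2 (distance from z₀ to the singularity z = 5).

c_0 = 1/4, c_1 = -1/4; R = 2.


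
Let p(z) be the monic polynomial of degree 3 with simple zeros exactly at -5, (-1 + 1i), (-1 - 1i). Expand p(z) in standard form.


The polynomial is p(z) = ∏_{α ∈ S} (z − α), where S = {-5, (-1 + 1i), (-1 - 1i)}.
Expanding the product yields: p(z) = z^3 + 7·z^2 + 12·z + 10.
Note conjugate pairs combine to real quadratics: (z − (-1+1i))(z − (-1−1i)) = z² + 2z + 2.
The resulting polynomial has degree 3 and real coefficients as required.

p(z) = z^3 + 7·z^2 + 12·z + 10.


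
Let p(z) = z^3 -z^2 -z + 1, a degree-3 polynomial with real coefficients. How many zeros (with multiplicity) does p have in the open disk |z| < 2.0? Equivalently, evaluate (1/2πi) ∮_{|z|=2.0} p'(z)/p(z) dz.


The zeros of p are: -1, 1, 1.
Their magnitudes are: 1, 1, 1.
Zeros with |z| < R = 2.0: -1, 1, 1.
Count = 3.
By the argument principle, (1/2πi) ∮_{|z|=R} p'(z)/p(z) dz equals exactly this count.

Number of zeros inside |z| < 2.0: 3.


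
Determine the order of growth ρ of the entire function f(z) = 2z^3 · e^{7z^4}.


M(r) = max_{|z|=r} |2|·|z|^3·|e^{7z^4}| = 2·r^3 · e^{7r^4} (the factors attain their maxima compatibly on |z|=r). Then log M(r) = log 2 + 3·log r + 7r^4, dominated by the last term, so log log M(r) ~ 4·log r. The polynomial factor 2z^3 contributes only a log r term and does not affect the order. ρ = 4.
Therefore ρ = 4.

Order ρ = 4.


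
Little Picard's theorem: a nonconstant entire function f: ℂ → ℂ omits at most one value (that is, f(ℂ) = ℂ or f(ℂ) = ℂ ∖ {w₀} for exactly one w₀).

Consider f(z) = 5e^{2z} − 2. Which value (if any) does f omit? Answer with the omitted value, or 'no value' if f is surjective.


Little Picard bounds the complement of f(ℂ) to at most one point.
e^{2z} is never zero on ℂ, so 5·e^{2z} takes every value in ℂ ∖ {0}. Adding -2 shifts the range to ℂ ∖ {-2}. Thus f omits exactly the value -2.

Omitted value: -2.


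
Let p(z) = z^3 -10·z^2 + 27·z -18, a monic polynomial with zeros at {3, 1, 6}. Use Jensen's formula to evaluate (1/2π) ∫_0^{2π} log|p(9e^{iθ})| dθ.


Zeros: 1, 3, 6; r = 9.
Inside |z| < r: 1, 3, 6. Outside (|z| ≥ r): ∅.
p(0) = -18, so log|p(0)| = log(18) = 2.8904.
Apply Jensen: I(r) = log|p(0)| + Σ_k log(r/|z_k|), summed over zeros inside |z| < r.
  log(r/|z_k|) for z_k = 3: log(9/3) = 1.0986
  log(r/|z_k|) for z_k = 1: log(9/1) = 2.1972
  log(r/|z_k|) for z_k = 6: log(9/6) = 0.4055
Sum over inside zeros: 3.7013.
I(r) = log|p(0)| + (inside sum) = 2.8904 + 3.7013 = 6.5917.
Closed form (all zeros inside, monic): I(r) = n·log(r) = 3·log(9) = 6.5917. ✓

I(r) ≈ 6.5917.


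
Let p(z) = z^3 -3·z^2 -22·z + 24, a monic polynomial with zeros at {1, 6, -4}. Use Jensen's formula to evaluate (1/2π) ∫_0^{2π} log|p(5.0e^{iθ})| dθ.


Zeros: -4, 1, 6; r = 5.0.
Inside |z| < r: -4, 1. Outside (|z| ≥ r): 6.
p(0) = 24, so log|p(0)| = log(24) = 3.1781.
Apply Jensen: I(r) = log|p(0)| + Σ_k log(r/|z_k|), summed over zeros inside |z| < r.
  log(r/|z_k|) for z_k = 1: log(5.0/1) = 1.6094
  log(r/|z_k|) for z_k = -4: log(5.0/4) = 0.2231
  Outside zeros (6) contribute nothing to the Jensen sum.
Sum over inside zeros: 1.8326.
I(r) = log|p(0)| + (inside sum) = 3.1781 + 1.8326 = 5.0106.
Note: since some zeros are outside |z| ≤ r, the simplified n·log(r) form does NOT apply — only the inside zeros contribute.

I(r) ≈ 5.0106.


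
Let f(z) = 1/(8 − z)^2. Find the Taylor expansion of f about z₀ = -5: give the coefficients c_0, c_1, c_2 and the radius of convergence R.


Let w = z − z₀, so z = z₀ + w.
Then 8 − z = 8 − (z₀ + w) = (8 − z₀) − w = 13 − w.
f(z) = 1/(13 − w)^2 = (1/(13)^2) · (1 − w/(13))^{−2}.
By the binomial series (1−u)^{−2} = Σ_{n≥0} C(n+1, 1) u^n for |u|<1, with u = w/(13):
  c_n = C(n+1, 1) / (13)^(n+2).
  c_0 = 1/(13)^2 = 1/169.
  c_1 = 2/(13)^3 = 2/2197.
  c_2 = 3/(13)^4 = 3/28561.
The series is valid for |w/d| < 1, i.e. |z − z₀| < |d|.
Radius of convergence: R = |8 − z₀| = |13| = 13 (distance from z₀ to the singularity z = 8).

c_0 = 1/169, c_1 = 2/2197, c_2 = 3/28561; R = 13.


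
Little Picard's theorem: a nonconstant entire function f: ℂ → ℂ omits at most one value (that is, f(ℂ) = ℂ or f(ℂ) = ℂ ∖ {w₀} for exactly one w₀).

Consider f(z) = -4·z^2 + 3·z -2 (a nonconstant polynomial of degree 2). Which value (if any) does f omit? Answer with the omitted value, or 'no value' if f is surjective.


Little Picard bounds the complement of f(ℂ) to at most one point.
For every w ∈ ℂ, the equation p(z) − w = 0 is a nonconstant polynomial in z and hence has at least one root by the fundamental theorem of algebra. So p is surjective onto ℂ, omitting no value.

Omitted value: no value.


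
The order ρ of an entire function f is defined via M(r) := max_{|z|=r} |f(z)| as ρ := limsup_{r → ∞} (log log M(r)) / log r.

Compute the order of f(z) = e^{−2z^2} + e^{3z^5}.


Each summand is entire of order 2 and 5 respectively (as in the single-exponential case). The order of a sum is at most the max of the orders, so ρ ≤ 5. For the lower bound: on |z|=r choose arg z so that 3z^5 is real positive; then |e^{3z^5}| = e^{3r^5} while |e^{-2z^2}| ≤ e^{2r^2} = o(e^{3r^5}). So |f| ≥ e^{3r^5}(1 − o(1)) and ρ ≥ 5. Hence ρ = max(2, 5) = 5.
Therefore ρ = 5.

Order ρ = 5.


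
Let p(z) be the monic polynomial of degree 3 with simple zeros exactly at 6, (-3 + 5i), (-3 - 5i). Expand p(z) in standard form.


The polynomial is p(z) = ∏_{α ∈ S} (z − α), where S = {6, (-3 + 5i), (-3 - 5i)}.
Expanding the product yields: p(z) = z^3 -2·z -204.
Note conjugate pairs combine to real quadratics: (z − (-3+5i))(z − (-3−5i)) = z² + 6z + 34.
The resulting polynomial has degree 3 and real coefficients as required.

p(z) = z^3 -2·z -204.


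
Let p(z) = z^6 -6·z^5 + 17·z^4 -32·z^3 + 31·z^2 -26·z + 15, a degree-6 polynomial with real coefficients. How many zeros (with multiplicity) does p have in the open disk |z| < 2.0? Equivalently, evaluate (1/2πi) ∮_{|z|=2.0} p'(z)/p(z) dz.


The zeros of p are: 1, (1 + 2i), (1 - 2i), (0 + 1i), (0 - 1i), 3.
Their magnitudes are: 1, 2.236, 2.236, 1, 1, 3.
Zeros with |z| < R = 2.0: 1, (0 + 1i), (0 - 1i).
Count = 3.
By the argument principle, (1/2πi) ∮_{|z|=R} p'(z)/p(z) dz equals exactly this count.

Number of zeros inside |z| < 2.0: 3.


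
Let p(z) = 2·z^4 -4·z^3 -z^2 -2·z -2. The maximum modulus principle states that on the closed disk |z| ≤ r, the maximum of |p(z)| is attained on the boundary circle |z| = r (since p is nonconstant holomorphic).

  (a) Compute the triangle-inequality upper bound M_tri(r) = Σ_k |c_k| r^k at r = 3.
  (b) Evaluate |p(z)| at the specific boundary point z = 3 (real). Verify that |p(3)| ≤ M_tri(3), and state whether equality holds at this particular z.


Coefficients: c_0 = -2, c_1 = -2, c_2 = -1, c_3 = -4, c_4 = 2. Radius r = 3.
Part (a). Triangle bound: M_tri(r) = Σ_k |c_k| r^k
  = |-2|·3^0 + |-2|·3^1 + |-1|·3^2 + |-4|·3^3 + |2|·3^4
  = 2 + 6 + 9 + 108 + 162 = 287.
This bounds M(r) := max_{|z|=r} |p(z)| from above; equality holds iff all terms c_k z^k can be made to align in phase at a single z on |z|=r.
Part (b). At z = 3 (real, on the circle |z| = r):
  p(3) = (-2)·3^0 + (-2)·3^1 + (-1)·3^2 + (-4)·3^3 + (2)·3^4 = 37.
  |p(3)| = 37.
Check: |p(3)| = 37 ≤ 287 = M_tri(3). ✓ Equality does not hold at z = 3 (the coefficients have mixed signs, so the terms do not all align in phase there).

M_tri(3) = 287; |p(3)| = 37; equality at z=3: no.


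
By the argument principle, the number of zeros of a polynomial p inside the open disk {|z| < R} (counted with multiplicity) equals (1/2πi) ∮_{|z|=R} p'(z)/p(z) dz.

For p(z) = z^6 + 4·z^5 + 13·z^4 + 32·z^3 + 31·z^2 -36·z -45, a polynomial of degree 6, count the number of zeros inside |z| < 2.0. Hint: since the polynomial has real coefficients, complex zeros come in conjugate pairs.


The zeros of p are: -1, (0 + 3i), (0 - 3i), (-2 + 1i), (-2 - 1i), 1.
Their magnitudes are: 1, 3, 3, 2.236, 2.236, 1.
Zeros with |z| < R = 2.0: -1, 1.
Count = 2.
By the argument principle, (1/2πi) ∮_{|z|=R} p'(z)/p(z) dz equals exactly this count.

Number of zeros inside |z| < 2.0: 2.


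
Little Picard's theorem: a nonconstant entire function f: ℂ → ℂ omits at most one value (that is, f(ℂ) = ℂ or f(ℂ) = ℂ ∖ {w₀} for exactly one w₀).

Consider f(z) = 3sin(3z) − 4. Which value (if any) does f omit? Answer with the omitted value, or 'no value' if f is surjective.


Little Picard bounds the complement of f(ℂ) to at most one point.
sin is entire and surjective onto ℂ: for every w ∈ ℂ, sin(ζ) = w has a solution ζ ∈ ℂ (e.g., via the complex inverse arcsin). With ζ = 3z this gives z = ζ/(3). Then 3·sin(3z) takes every value in 3·ℂ = ℂ, and adding -4 is a bijection of ℂ. So f is surjective and omits no value. (Note: only on the real line is sin bounded by [−1, 1].)

Omitted value: no value.


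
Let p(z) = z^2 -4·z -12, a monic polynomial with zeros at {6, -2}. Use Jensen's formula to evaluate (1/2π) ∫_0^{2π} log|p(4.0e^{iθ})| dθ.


Zeros: -2, 6; r = 4.0.
Inside |z| < r: -2. Outside (|z| ≥ r): 6.
p(0) = -12, so log|p(0)| = log(12) = 2.4849.
Apply Jensen: I(r) = log|p(0)| + Σ_k log(r/|z_k|), summed over zeros inside |z| < r.
  log(r/|z_k|) for z_k = -2: log(4.0/2) = 0.6931
  Outside zeros (6) contribute nothing to the Jensen sum.
Sum over inside zeros: 0.6931.
I(r) = log|p(0)| + (inside sum) = 2.4849 + 0.6931 = 3.1781.
Note: since some zeros are outside |z| ≤ r, the simplified n·log(r) form does NOT apply — only the inside zeros contribute.

I(r) ≈ 3.1781.


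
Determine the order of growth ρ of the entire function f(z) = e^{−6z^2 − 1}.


|e^{−6z^2 − 1}| = e^{Re(-6·z^2) + -1} ≤ e^{6|z|^2 + -1} = e^{6r^2 + -1} on |z| = r, so ρ ≤ 2. Choosing z on |z|=r so that -6·z^2 is real positive (always possible by picking arg z appropriately) gives |f(z)| = e^{6r^2 + -1}, matching the bound. The additive constant -1 does not affect log log M(r) ~ 2·log r. Hence ρ = 2.
Therefore ρ = 2.

Order ρ = 2.


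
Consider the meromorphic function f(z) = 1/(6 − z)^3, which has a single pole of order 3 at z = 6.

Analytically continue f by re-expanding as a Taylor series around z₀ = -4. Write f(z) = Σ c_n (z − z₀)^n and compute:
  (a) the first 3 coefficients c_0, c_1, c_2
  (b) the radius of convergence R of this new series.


Let w = z − z₀, so z = z₀ + w.
Then 6 − z = 6 − (z₀ + w) = (6 − z₀) − w = 10 − w.
f(z) = 1/(10 − w)^3 = (1/(10)^3) · (1 − w/(10))^{−3}.
By the binomial series (1−u)^{−3} = Σ_{n≥0} C(n+2, 2) u^n for |u|<1, with u = w/(10):
  c_n = C(n+2, 2) / (10)^(n+3).
  c_0 = 1/(10)^3 = 1/1000.
  c_1 = 3/(10)^4 = 3/10000.
  c_2 = 6/(10)^5 = 3/50000.
The series is valid for |w/d| < 1, i.e. |z − z₀| < |d|.
Radius of convergence: R = |6 − z₀| = |10| = 10 (distance from z₀ to the singularity z = 6).

c_0 = 1/1000, c_1 = 3/10000, c_2 = 3/50000; R = 10.


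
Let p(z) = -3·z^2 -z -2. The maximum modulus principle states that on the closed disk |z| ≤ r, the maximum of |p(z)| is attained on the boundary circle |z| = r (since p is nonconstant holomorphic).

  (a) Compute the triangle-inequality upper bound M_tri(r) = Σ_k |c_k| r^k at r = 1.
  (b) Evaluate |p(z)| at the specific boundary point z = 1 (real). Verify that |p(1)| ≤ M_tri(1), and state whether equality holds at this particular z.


Coefficients: c_0 = -2, c_1 = -1, c_2 = -3. Radius r = 1.
Part (a). Triangle bound: M_tri(r) = Σ_k |c_k| r^k
  = |-2|·1^0 + |-1|·1^1 + |-3|·1^2
  = 2 + 1 + 3 = 6.
This bounds M(r) := max_{|z|=r} |p(z)| from above; equality holds iff all terms c_k z^k can be made to align in phase at a single z on |z|=r.
Part (b). At z = 1 (real, on the circle |z| = r):
  p(1) = (-2)·1^0 + (-1)·1^1 + (-3)·1^2 = -6.
  |p(1)| = 6.
Since all nonzero coefficients share the same sign, |p(1)| = 6 = M_tri(1); the triangle bound is attained at z = 1, so in fact M(r) = 6.

M_tri(1) = 6; |p(1)| = 6; equality at z=1: yes.


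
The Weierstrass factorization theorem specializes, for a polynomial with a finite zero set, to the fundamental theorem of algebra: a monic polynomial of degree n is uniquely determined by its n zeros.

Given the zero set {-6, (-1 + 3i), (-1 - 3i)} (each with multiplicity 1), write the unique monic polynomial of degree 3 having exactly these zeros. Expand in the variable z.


The polynomial is p(z) = ∏_{α ∈ S} (z − α), where S = {-6, (-1 + 3i), (-1 - 3i)}.
Expanding the product yields: p(z) = z^3 + 8·z^2 + 22·z + 60.
Note conjugate pairs combine to real quadratics: (z − (-1+3i))(z − (-1−3i)) = z² + 2z + 10.
The resulting polynomial has degree 3 and real coefficients as required.

p(z) = z^3 + 8·z^2 + 22·z + 60.


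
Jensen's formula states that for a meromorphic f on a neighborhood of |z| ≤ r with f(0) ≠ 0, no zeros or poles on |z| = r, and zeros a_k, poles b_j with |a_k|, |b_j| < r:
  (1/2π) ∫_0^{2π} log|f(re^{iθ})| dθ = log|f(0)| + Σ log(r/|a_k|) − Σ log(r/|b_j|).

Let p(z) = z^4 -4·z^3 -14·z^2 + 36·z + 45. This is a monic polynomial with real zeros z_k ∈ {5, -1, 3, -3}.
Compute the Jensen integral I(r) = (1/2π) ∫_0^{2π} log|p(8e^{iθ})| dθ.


Zeros: -3, -1, 3, 5; r = 8.
Inside |z| < r: -3, -1, 3, 5. Outside (|z| ≥ r): ∅.
p(0) = 45, so log|p(0)| = log(45) = 3.8067.
Apply Jensen: I(r) = log|p(0)| + Σ_k log(r/|z_k|), summed over zeros inside |z| < r.
  log(r/|z_k|) for z_k = 5: log(8/5) = 0.4700
  log(r/|z_k|) for z_k = -1: log(8/1) = 2.0794
  log(r/|z_k|) for z_k = 3: log(8/3) = 0.9808
  log(r/|z_k|) for z_k = -3: log(8/3) = 0.9808
Sum over inside zeros: 4.5111.
I(r) = log|p(0)| + (inside sum) = 3.8067 + 4.5111 = 8.3178.
Closed form (all zeros inside, monic): I(r) = n·log(r) = 4·log(8) = 8.3178. ✓

I(r) ≈ 8.3178.


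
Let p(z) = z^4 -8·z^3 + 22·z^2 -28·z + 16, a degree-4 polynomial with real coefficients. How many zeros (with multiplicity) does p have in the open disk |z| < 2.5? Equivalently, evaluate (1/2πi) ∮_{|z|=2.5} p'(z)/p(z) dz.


The zeros of p are: (1 + 1i), (1 - 1i), 2, 4.
Their magnitudes are: 1.414, 1.414, 2, 4.
Zeros with |z| < R = 2.5: (1 + 1i), (1 - 1i), 2.
Count = 3.
By the argument principle, (1/2πi) ∮_{|z|=R} p'(z)/p(z) dz equals exactly this count.

Number of zeros inside |z| < 2.5: 3.


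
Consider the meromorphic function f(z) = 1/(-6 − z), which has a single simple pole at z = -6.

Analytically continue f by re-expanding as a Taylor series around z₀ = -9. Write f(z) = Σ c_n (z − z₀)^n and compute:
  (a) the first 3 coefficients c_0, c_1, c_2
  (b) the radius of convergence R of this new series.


Let w = z − z₀, so z = z₀ + w.
Then -6 − z = -6 − (z₀ + w) = (-6 − z₀) − w = 3 − w.
f(z) = 1/(3 − w) = (1/(3)) · 1/(1 − w/(3)) = Σ_{n≥0} w^n / (3)^(n+1).
So c_n = 1/(3)^(n+1):
  c_0 = 1/(3)^1 = 1/3.
  c_1 = 1/(3)^2 = 1/9.
  c_2 = 1/(3)^3 = 1/27.
The series is valid for |w/d| < 1, i.e. |z − z₀| < |d|.
Radius of convergence: R = |-6 − z₀| = |3| = 3 (distance from z₀ to the singularity z = -6).

c_0 = 1/3, c_1 = 1/9, c_2 = 1/27; R = 3.


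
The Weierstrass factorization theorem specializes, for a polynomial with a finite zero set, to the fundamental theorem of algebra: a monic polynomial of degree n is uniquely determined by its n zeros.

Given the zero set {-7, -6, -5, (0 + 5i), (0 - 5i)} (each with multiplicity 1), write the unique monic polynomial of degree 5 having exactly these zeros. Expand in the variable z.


The polynomial is p(z) = ∏_{α ∈ S} (z − α), where S = {-7, -6, -5, (0 + 5i), (0 - 5i)}.
Expanding the product yields: p(z) = z^5 + 18·z^4 + 132·z^3 + 660·z^2 + 2675·z + 5250.
Note conjugate pairs combine to real quadratics: (z − (0+5i))(z − (0−5i)) = z² + 25.
The resulting polynomial has degree 5 and real coefficients as required.

p(z) = z^5 + 18·z^4 + 132·z^3 + 660·z^2 + 2675·z + 5250.


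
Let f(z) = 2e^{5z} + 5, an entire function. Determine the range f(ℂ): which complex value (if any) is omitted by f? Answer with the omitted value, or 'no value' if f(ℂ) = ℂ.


Little Picard bounds the complement of f(ℂ) to at most one point.
e^{5z} is never zero on ℂ, so 2·e^{5z} takes every value in ℂ ∖ {0}. Adding 5 shifts the range to ℂ ∖ {5}. Thus f omits exactly the value 5.

Omitted value: 5.


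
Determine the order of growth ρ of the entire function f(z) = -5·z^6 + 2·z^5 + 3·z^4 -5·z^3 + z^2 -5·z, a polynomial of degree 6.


|f(z)| ≤ Σ|c_k|·r^k = O(r^6) as r → ∞. Polynomial growth is O(e^{r^ε}) for every ε > 0 (since r^6/e^{r^ε} → 0), so ρ ≤ ε for all ε > 0, i.e. ρ = 0. Every nonconstant polynomial has order 0.
Therefore ρ = 0.

Order ρ = 0.


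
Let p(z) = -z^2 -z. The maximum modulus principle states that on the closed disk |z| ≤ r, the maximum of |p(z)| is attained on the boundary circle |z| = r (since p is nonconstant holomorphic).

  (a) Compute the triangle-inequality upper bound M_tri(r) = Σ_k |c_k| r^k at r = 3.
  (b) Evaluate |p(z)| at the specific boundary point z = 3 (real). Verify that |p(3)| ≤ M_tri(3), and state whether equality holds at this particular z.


Coefficients: c_0 = 0, c_1 = -1, c_2 = -1. Radius r = 3.
Part (a). Triangle bound: M_tri(r) = Σ_k |c_k| r^k
  = |0|·3^0 + |-1|·3^1 + |-1|·3^2
  = 0 + 3 + 9 = 12.
This bounds M(r) := max_{|z|=r} |p(z)| from above; equality holds iff all terms c_k z^k can be made to align in phase at a single z on |z|=r.
Part (b). At z = 3 (real, on the circle |z| = r):
  p(3) = (0)·3^0 + (-1)·3^1 + (-1)·3^2 = -12.
  |p(3)| = 12.
Since all nonzero coefficients share the same sign, |p(3)| = 12 = M_tri(3); the triangle bound is attained at z = 3, so in fact M(r) = 12.

M_tri(3) = 12; |p(3)| = 12; equality at z=3: yes.


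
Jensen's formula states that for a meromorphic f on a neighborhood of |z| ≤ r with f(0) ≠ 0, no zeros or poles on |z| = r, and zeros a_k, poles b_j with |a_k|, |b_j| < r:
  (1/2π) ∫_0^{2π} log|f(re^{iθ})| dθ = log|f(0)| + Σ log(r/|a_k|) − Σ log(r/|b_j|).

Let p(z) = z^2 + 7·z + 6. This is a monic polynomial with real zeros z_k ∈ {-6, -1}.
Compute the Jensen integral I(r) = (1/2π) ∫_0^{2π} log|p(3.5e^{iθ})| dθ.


Zeros: -6, -1; r = 3.5.
Inside |z| < r: -1. Outside (|z| ≥ r): -6.
p(0) = 6, so log|p(0)| = log(6) = 1.7918.
Apply Jensen: I(r) = log|p(0)| + Σ_k log(r/|z_k|), summed over zeros inside |z| < r.
  log(r/|z_k|) for z_k = -1: log(3.5/1) = 1.2528
  Outside zeros (-6) contribute nothing to the Jensen sum.
Sum over inside zeros: 1.2528.
I(r) = log|p(0)| + (inside sum) = 1.7918 + 1.2528 = 3.0445.
Note: since some zeros are outside |z| ≤ r, the simplified n·log(r) form does NOT apply — only the inside zeros contribute.

I(r) ≈ 3.0445.


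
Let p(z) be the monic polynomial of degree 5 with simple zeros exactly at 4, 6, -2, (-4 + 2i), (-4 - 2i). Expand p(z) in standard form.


The polynomial is p(z) = ∏_{α ∈ S} (z − α), where S = {4, 6, -2, (-4 + 2i), (-4 - 2i)}.
Expanding the product yields: p(z) = z^5 -40·z^3 -80·z^2 + 464·z + 960.
Note conjugate pairs combine to real quadratics: (z − (-4+2i))(z − (-4−2i)) = z² + 8z + 20.
The resulting polynomial has degree 5 and real coefficients as required.

p(z) = z^5 -40·z^3 -80·z^2 + 464·z + 960.


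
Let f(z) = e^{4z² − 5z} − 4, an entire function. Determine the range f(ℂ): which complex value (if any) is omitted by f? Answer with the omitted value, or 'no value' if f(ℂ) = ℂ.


Little Picard bounds the complement of f(ℂ) to at most one point.
The exponent g(z) = 4z² − 5z is a nonconstant polynomial, hence surjective onto ℂ. So e^{g(z)} takes every value in {e^w : w ∈ ℂ} = ℂ ∖ {0}. Adding -4 shifts the range to ℂ ∖ {-4}. f omits exactly -4.

Omitted value: -4.


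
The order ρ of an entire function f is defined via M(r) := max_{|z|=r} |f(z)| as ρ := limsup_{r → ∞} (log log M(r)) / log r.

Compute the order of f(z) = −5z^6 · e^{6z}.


M(r) = max_{|z|=r} |-5|·|z|^6·|e^{6z}| = 5·r^6 · e^{6r^1} (the factors attain their maxima compatibly on |z|=r). Then log M(r) = log 5 + 6·log r + 6r^1, dominated by the last term, so log log M(r) ~ 1·log r. The polynomial factor -5z^6 contributes only a log r term and does not affect the order. ρ = 1.
Therefore ρ = 1.

Order ρ = 1.


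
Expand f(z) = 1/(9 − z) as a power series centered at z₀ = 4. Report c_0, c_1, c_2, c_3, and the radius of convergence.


Let w = z − z₀, so z = z₀ + w.
Then 9 − z = 9 − (z₀ + w) = (9 − z₀) − w = 5 − w.
f(z) = 1/(5 − w) = (1/(5)) · 1/(1 − w/(5)) = Σ_{n≥0} w^n / (5)^(n+1).
So c_n = 1/(5)^(n+1):
  c_0 = 1/(5)^1 = 1/5.
  c_1 = 1/(5)^2 = 1/25.
  c_2 = 1/(5)^3 = 1/125.
  c_3 = 1/(5)^4 = 1/625.
The series is valid for |w/d| < 1, i.e. |z − z₀| < |d|.
Radius of convergence: R = |9 − z₀| = |5| = 5 (distance from z₀ to the singularity z = 9).

c_0 = 1/5, c_1 = 1/25, c_2 = 1/125, c_3 = 1/625; R = 5.


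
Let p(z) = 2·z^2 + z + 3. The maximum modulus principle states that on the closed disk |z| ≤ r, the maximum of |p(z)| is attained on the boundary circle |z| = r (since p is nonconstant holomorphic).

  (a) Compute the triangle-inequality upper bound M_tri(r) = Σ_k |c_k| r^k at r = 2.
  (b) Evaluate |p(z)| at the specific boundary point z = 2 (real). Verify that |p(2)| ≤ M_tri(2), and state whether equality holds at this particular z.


Coefficients: c_0 = 3, c_1 = 1, c_2 = 2. Radius r = 2.
Part (a). Triangle bound: M_tri(r) = Σ_k |c_k| r^k
  = |3|·2^0 + |1|·2^1 + |2|·2^2
  = 3 + 2 + 8 = 13.
This bounds M(r) := max_{|z|=r} |p(z)| from above; equality holds iff all terms c_k z^k can be made to align in phase at a single z on |z|=r.
Part (b). At z = 2 (real, on the circle |z| = r):
  p(2) = (3)·2^0 + (1)·2^1 + (2)·2^2 = 13.
  |p(2)| = 13.
Since all nonzero coefficients share the same sign, |p(2)| = 13 = M_tri(2); the triangle bound is attained at z = 2, so in fact M(r) = 13.

M_tri(2) = 13; |p(2)| = 13; equality at z=2: yes.
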